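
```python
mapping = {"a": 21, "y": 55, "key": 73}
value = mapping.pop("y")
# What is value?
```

Trace:
`mapping = {"a": 21, "y": 55, "key": 73}` → mapping = {'a': 21, 'y': 55, 'key': 73}
`value = mapping.pop("y")` → mapping = {'a': 21, 'key': 73}; value = 55
So value = 55

Answer: 55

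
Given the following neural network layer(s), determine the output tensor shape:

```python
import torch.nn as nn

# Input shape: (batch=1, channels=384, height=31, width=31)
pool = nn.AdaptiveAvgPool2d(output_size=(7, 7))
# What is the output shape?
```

Input: (1, 384, 31, 31) -> Output: (1, 384, 7, 7)

Answer: (1, 384, 7, 7)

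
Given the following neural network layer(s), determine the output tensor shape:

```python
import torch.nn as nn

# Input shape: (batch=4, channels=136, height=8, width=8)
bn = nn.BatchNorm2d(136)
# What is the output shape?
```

Input: (4, 136, 8, 8) -> Output: (4, 136, 8, 8)

Answer: (4, 136, 8, 8)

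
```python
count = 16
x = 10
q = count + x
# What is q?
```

Trace:
`count = 16` → count = 16
`x = 10` → x = 10
`q = count + x` → q = 26
So q = 26

Answer: 26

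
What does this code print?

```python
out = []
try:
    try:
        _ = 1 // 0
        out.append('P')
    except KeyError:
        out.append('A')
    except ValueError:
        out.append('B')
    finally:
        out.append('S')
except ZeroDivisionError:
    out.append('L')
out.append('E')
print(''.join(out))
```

Execution trace: 'S' (inner finally) → 'L' (outer except ZeroDivisionError) → 'E' (after the try/except). Output: SLE

Answer: SLE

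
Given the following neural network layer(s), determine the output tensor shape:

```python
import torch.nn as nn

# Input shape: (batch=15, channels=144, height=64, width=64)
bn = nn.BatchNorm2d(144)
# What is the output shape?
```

Input: (15, 144, 64, 64) -> Output: (15, 144, 64, 64)

Answer: (15, 144, 64, 64)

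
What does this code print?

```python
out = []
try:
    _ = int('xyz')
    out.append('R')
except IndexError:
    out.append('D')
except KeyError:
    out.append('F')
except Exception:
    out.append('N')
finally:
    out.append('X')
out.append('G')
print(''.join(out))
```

Execution trace: 'N' (except Exception) → 'X' (finally) → 'G' (after the try/except). Output: NXG

Answer: NXG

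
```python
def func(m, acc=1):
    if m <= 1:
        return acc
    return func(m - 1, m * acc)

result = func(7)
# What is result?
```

Accumulator trace (n, acc): (7, 1) -> (6, 7) -> (5, 42) -> (4, 210) -> (3, 840) -> (2, 2520) -> (1, 5040) -> return 5040

Answer: 5040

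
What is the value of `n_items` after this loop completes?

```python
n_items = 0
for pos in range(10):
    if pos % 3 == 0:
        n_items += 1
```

Count numbers divisible by 3 in range(10)
`n_items` takes the values: 0 → 1 → 2 → 3 → 4

Answer: 4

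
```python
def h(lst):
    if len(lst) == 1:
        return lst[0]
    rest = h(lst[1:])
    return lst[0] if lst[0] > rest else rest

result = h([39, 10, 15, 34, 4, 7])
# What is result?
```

Recursive max over [39, 10, 15, 34, 4, 7] = 39

Answer: 39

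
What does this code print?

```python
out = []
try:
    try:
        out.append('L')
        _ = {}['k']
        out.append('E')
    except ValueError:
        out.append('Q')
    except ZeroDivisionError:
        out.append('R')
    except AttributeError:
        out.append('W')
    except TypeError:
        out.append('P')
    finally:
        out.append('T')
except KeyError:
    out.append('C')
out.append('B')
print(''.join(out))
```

Execution trace: 'L' (try body) → 'T' (finally) → 'C' (outer except KeyError) → 'B' (after the try/except). Output: LTCB

Answer: LTCB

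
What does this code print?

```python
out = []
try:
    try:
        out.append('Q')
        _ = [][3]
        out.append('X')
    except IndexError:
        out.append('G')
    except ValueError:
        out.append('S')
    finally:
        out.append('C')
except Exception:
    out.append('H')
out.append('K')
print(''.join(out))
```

Execution trace: 'Q' (inner try body) → 'G' (inner except IndexError) → 'C' (inner finally) → 'K' (after the try/except). Output: QGCK

Answer: QGCK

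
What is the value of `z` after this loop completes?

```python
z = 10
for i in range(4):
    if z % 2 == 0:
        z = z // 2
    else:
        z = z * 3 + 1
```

Collatz-style transformation from 10
`z` takes the values: 10 → 5 → 16 → 8 → 4

Answer: 4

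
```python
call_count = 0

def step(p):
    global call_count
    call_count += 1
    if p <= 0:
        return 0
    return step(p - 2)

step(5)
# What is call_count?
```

Linear recursion stepping by 2: 4 calls from p=5 down to ≤0.

Answer: 4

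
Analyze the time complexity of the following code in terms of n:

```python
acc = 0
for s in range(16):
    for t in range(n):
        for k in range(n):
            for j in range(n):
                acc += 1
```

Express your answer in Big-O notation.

Each loop level contributes: 1 × n × n × n. Multiplying the contributions gives O(n^3).

Answer: O(n^3)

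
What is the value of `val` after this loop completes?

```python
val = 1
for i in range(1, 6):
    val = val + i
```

Start at 1, add 1 through 5
`val` takes the values: 1 → 2 → 4 → 7 → 11 → 16

Answer: 16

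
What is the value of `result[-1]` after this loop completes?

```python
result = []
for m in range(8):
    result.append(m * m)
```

Last element of squares 0 to 7
`result` takes the values: [] → [0] → [0, 1] → [0, 1, 4] → [0, 1, 4, 9] → [0, 1, 4, 9, 16] → [0, 1, 4, 9, 16, 25] → [0, 1, 4, 9, 16, 25, 36] → [0, 1, 4, 9, 16, 25, 36, 49]
So `result[-1]` = 49

Answer: 49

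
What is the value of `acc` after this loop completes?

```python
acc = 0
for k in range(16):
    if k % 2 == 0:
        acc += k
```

Sum of even numbers 0 to 15
`acc` takes the values: 0 → 2 → 6 → 12 → 20 → 30 → 42 → 56

Answer: 56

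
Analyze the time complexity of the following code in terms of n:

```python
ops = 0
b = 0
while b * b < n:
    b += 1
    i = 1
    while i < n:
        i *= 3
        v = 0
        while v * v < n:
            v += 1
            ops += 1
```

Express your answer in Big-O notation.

Each loop level contributes: √n × log n × √n. Multiplying the contributions gives O(n log n).

Answer: O(n log n)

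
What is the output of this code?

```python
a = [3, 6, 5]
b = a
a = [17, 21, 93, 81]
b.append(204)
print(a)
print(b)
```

Key concept: rebinding vs mutation: a is rebound to a new list, b still points at the original.
Step by step:
`a = [3, 6, 5]` → a = [3, 6, 5]
`b = a` → b = [3, 6, 5] (same object as a)
`a = [17, 21, 93, 81]` → a = [17, 21, 93, 81]
`b.append(204)` → b = [3, 6, 5, 204]
`print(a)` → prints [17, 21, 93, 81]
`print(b)` → prints [3, 6, 5, 204]

Answer:
[17, 21, 93, 81]
[3, 6, 5, 204]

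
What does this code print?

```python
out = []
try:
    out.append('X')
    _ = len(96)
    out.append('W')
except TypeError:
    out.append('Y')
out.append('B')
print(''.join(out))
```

Execution trace: 'X' (try body) → 'Y' (except TypeError) → 'B' (after the try/except). Output: XYB

Answer: XYB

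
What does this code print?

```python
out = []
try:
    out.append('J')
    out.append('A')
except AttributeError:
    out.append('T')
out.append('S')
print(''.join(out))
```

Execution trace: 'J' (try body) → 'A' (try body, no exception) → 'S' (after the try/except). Output: JAS

Answer: JAS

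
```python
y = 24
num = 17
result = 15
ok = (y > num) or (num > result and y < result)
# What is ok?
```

Trace:
`y = 24` → y = 24
`num = 17` → num = 17
`result = 15` → result = 15
`ok = (y > num) or (num > result and y < result)` → ok = True
So ok = True

Answer: True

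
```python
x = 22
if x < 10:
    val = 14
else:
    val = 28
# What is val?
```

Trace:
`x = 22` → x = 22
`if x < 10: ...` → x < 10 is False, take else branch → val = 28
So val = 28

Answer: 28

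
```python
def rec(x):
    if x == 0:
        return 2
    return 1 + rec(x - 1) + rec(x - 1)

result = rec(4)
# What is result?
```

rec(x) = 1 + 2·rec(x-1), rec(0)=2. Closed form: (2+1)·2^4 - 1 = 47.

Answer: 47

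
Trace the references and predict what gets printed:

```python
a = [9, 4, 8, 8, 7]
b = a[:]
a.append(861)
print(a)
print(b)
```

Key concept: slice [:] creates copy.
Step by step:
`a = [9, 4, 8, 8, 7]` → a = [9, 4, 8, 8, 7]
`b = a[:]` → b = [9, 4, 8, 8, 7]
`a.append(861)` → a = [9, 4, 8, 8, 7, 861]
`print(a)` → prints [9, 4, 8, 8, 7, 861]
`print(b)` → prints [9, 4, 8, 8, 7]

Answer:
[9, 4, 8, 8, 7, 861]
[9, 4, 8, 8, 7]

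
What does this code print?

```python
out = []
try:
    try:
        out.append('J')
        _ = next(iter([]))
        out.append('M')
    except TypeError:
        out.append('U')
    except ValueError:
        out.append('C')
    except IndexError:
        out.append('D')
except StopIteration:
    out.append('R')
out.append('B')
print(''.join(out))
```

Execution trace: 'J' (try body) → 'R' (outer except StopIteration) → 'B' (after the try/except). Output: JRB

Answer: JRB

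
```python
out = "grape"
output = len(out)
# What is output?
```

Trace:
`out = "grape"` → out = 'grape'
`output = len(out)` → output = 5
So output = 5

Answer: 5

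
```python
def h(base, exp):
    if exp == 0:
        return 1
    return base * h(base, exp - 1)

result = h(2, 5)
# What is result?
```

h(2, 5) = 2 * 2 * 2 * 2 * 2 = 32

Answer: 32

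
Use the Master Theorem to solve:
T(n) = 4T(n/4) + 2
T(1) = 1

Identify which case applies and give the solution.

a=4, b=4, f(n)=2. log_4(4) = 1. Since c=0 < 1, Case 1 applies: T(n) = Θ(n^log_b(a)) = O(n).

Answer: O(n) - Case 1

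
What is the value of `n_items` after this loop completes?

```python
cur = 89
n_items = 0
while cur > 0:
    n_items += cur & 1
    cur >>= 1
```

Count set bits in 89 (binary: 0b1011001)
`n_items` takes the values: 0 → 1 → 2 → 3 → 4

Answer: 4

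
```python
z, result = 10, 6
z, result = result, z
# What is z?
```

Trace:
`z, result = 10, 6` → z = 10; result = 6
`z, result = result, z` → z = 6; result = 10
So z = 6

Answer: 6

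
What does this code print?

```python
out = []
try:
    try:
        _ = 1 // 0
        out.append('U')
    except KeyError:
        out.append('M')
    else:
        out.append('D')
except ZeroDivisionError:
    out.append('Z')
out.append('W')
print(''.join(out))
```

Execution trace: 'Z' (outer except ZeroDivisionError) → 'W' (after the try/except). Output: ZW

Answer: ZW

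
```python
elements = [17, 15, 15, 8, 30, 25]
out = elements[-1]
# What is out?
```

Trace:
`elements = [17, 15, 15, 8, 30, 25]` → elements = [17, 15, 15, 8, 30, 25]
`out = elements[-1]` → out = 25
So out = 25

Answer: 25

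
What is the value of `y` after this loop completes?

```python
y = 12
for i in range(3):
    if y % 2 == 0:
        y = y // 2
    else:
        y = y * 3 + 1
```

Collatz-style transformation from 12
`y` takes the values: 12 → 6 → 3 → 10

Answer: 10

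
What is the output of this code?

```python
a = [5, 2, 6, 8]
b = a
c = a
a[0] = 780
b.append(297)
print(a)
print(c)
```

Key concept: multiple aliases.
Step by step:
`a = [5, 2, 6, 8]` → a = [5, 2, 6, 8]
`b = a` → b = [5, 2, 6, 8] (same object as a)
`c = a` → c = [5, 2, 6, 8] (same object as a, b)
`a[0] = 780` → a = [780, 2, 6, 8] (same object as b, c); b = [780, 2, 6, 8] (same object as a, c); c = [780, 2, 6, 8] (same object as a, b)
`b.append(297)` → a = [780, 2, 6, 8, 297] (same object as b, c); b = [780, 2, 6, 8, 297] (same object as a, c); c = [780, 2, 6, 8, 297] (same object as a, b)
`print(a)` → prints [780, 2, 6, 8, 297]
`print(c)` → prints [780, 2, 6, 8, 297]

Answer:
[780, 2, 6, 8, 297]
[780, 2, 6, 8, 297]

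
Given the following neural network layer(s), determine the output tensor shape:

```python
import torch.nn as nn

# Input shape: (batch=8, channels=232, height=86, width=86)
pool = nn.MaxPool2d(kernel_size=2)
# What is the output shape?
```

Input: (8, 232, 86, 86) -> Output: (8, 232, 43, 43)

Answer: (8, 232, 43, 43)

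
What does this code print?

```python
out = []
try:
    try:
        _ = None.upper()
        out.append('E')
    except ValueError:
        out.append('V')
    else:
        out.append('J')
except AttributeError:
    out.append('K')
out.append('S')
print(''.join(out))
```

Execution trace: 'K' (outer except AttributeError) → 'S' (after the try/except). Output: KS

Answer: KS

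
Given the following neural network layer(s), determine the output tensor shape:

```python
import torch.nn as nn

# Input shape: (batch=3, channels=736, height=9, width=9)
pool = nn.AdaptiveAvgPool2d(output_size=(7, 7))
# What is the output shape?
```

Input: (3, 736, 9, 9) -> Output: (3, 736, 7, 7)

Answer: (3, 736, 7, 7)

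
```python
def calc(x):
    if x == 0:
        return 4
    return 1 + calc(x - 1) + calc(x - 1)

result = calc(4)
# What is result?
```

calc(x) = 1 + 2·calc(x-1), calc(0)=4. Closed form: (4+1)·2^4 - 1 = 79.

Answer: 79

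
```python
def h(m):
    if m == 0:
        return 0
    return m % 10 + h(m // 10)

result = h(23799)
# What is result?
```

Sum of digits of 23799: 9 + 9 + 7 + 3 + 2 = 30

Answer: 30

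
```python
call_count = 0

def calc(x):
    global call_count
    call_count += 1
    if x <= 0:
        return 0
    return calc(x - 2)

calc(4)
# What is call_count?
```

Linear recursion stepping by 2: 3 calls from x=4 down to ≤0.

Answer: 3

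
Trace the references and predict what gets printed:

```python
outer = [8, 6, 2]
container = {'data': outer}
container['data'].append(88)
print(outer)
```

Key concept: dict holds reference to list.
Step by step:
`outer = [8, 6, 2]` → outer = [8, 6, 2]
`container = {'data': outer}` → container = {'data': [8, 6, 2]}
`container['data'].append(88)` → outer = [8, 6, 2, 88]; container = {'data': [8, 6, 2, 88]}
`print(outer)` → prints [8, 6, 2, 88]

Answer: [8, 6, 2, 88]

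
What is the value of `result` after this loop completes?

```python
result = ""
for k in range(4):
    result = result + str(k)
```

Concatenate digits 0 to 3
`result` takes the values: "" → "0" → "01" → "012" → "0123"

Answer: "0123"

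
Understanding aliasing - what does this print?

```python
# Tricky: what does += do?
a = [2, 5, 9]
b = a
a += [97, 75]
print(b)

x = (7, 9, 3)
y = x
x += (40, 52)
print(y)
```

Key concept: += behavior differs for mutable vs immutable.
Step by step:
`a = [2, 5, 9]` → a = [2, 5, 9]
`b = a` → b = [2, 5, 9] (same object as a)
`a += [97, 75]` → a = [2, 5, 9, 97, 75] (same object as b); b = [2, 5, 9, 97, 75] (same object as a)
`print(b)` → prints [2, 5, 9, 97, 75]
`x = (7, 9, 3)` → x = (7, 9, 3)
`y = x` → y = (7, 9, 3)
`x += (40, 52)` → x = (7, 9, 3, 40, 52)
`print(y)` → prints (7, 9, 3)

Answer:
[2, 5, 9, 97, 75]
(7, 9, 3)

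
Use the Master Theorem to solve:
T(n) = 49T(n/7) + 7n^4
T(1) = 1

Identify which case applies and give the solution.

a=49, b=7, f(n)=7n^4. log_7(49) = 2. Since c=4 > 2 and the regularity condition holds (49(n/7)^4 = (49/7^4)n^4 with 49/7^4 < 1), Case 3 applies: T(n) = Θ(f(n)) = O(n^4).

Answer: O(n^4) - Case 3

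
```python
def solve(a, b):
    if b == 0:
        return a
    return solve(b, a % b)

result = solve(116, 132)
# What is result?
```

solve(116, 132) -> solve(132, 116) -> solve(116, 16) -> solve(16, 4) -> solve(4, 0) -> 4

Answer: 4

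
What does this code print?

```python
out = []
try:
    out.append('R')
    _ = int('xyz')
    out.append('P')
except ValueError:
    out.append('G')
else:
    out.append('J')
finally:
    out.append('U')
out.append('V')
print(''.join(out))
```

Execution trace: 'R' (try body) → 'G' (except ValueError) → 'U' (finally) → 'V' (after the try/except). Output: RGUV

Answer: RGUV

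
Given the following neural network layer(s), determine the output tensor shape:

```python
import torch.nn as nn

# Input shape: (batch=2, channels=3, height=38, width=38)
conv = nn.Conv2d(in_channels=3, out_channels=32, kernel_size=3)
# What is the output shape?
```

Input: (2, 3, 38, 38) -> Output: (2, 32, 36, 36)

Answer: (2, 32, 36, 36)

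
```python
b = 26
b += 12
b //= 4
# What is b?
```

Trace:
`b = 26` → b = 26
`b += 12` → b = 38
`b //= 4` → b = 9
So b = 9

Answer: 9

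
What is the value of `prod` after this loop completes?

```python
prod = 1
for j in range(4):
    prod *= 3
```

3^4 = 81
`prod` takes the values: 1 → 3 → 9 → 27 → 81

Answer: 81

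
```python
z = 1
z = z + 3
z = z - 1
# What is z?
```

Trace:
`z = 1` → z = 1
`z = z + 3` → z = 4
`z = z - 1` → z = 3
So z = 3

Answer: 3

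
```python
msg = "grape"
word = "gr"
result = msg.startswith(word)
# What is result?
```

Trace:
`msg = "grape"` → msg = 'grape'
`word = "gr"` → word = 'gr'
`result = msg.startswith(word)` → result = True
So result = True

Answer: True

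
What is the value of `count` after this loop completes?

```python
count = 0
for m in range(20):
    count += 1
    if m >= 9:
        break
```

Loop breaks when m reaches 9, count is 10
`count` takes the values: 0 → 1 → 2 → 3 → 4 → 5 → 6 → 7 → 8 → 9 → 10

Answer: 10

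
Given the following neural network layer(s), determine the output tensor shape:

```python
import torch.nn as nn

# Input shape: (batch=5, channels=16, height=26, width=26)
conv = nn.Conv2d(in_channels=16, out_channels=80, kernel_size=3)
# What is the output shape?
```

Input: (5, 16, 26, 26) -> Output: (5, 80, 24, 24)

Answer: (5, 80, 24, 24)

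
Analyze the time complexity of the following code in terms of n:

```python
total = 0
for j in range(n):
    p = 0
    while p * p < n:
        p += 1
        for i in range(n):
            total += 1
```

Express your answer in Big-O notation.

Each loop level contributes: n × √n × n. Multiplying the contributions gives O(n^2√n).

Answer: O(n^2√n)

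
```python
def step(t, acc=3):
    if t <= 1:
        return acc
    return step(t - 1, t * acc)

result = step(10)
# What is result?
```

Accumulator trace (n, acc): (10, 3) -> (9, 30) -> (8, 270) -> (7, 2160) -> (6, 15120) -> (5, 90720) -> (4, 453600) -> (3, 1814400) -> (2, 5443200) -> (1, 10886400) -> return 10886400

Answer: 10886400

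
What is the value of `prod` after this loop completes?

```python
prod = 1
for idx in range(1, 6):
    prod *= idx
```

5! = 120
`prod` takes the values: 1 → 2 → 6 → 24 → 120

Answer: 120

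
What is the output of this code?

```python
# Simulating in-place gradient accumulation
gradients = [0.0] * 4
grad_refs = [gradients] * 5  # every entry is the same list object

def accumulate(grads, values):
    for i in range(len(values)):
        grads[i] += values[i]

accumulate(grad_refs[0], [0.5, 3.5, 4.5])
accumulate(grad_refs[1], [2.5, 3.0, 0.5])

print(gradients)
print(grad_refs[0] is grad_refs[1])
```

Key concept: gradient accumulation aliasing.
Step by step:
`gradients = [0.0] * 4` → gradients = [0.0, 0.0, 0.0, 0.0]
`grad_refs = [gradients] * 5` → grad_refs = [[0.0, 0.0, 0.0, 0.0], [0.0, 0.0, 0.0, 0.0], [0.0, 0.0, 0.0, 0.0], [0.0, 0.0, 0.0, 0.0], [0.0, 0.0, 0.0, 0.0]]
`accumulate(grad_refs[0], [0.5, 3.5, 4.5])` → gradients = [0.5, 3.5, 4.5, 0.0]; grad_refs = [[0.5, 3.5, 4.5, 0.0], [0.5, 3.5, 4.5, 0.0], [0.5, 3.5, 4.5, 0.0], [0.5, 3.5, 4.5, 0.0], [0.5, 3.5, 4.5, 0.0]]
`accumulate(grad_refs[1], [2.5, 3.0, 0.5])` → gradients = [3.0, 6.5, 5.0, 0.0]; grad_refs = [[3.0, 6.5, 5.0, 0.0], [3.0, 6.5, 5.0, 0.0], [3.0, 6.5, 5.0, 0.0], [3.0, 6.5, 5.0, 0.0], [3.0, 6.5, 5.0, 0.0]]
`print(gradients)` → prints [3.0, 6.5, 5.0, 0.0]
`print(grad_refs[0] is grad_refs[1])` → prints True

Answer:
[3.0, 6.5, 5.0, 0.0]
True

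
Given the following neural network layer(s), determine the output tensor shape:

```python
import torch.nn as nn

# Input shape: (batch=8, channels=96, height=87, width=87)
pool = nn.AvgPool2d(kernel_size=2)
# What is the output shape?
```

Input: (8, 96, 87, 87) -> Output: (8, 96, 43, 43)

Answer: (8, 96, 43, 43)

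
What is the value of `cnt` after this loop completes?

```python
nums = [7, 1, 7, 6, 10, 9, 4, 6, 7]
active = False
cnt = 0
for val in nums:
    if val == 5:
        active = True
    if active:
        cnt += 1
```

Count elements after first 5 in [7, 1, 7, 6, 10, 9, 4, 6, 7]
`cnt` takes the values: 0

Answer: 0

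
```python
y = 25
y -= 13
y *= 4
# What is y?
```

Trace:
`y = 25` → y = 25
`y -= 13` → y = 12
`y *= 4` → y = 48
So y = 48

Answer: 48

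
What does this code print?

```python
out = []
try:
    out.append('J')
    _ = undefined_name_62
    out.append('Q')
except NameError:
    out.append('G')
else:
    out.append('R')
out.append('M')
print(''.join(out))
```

Execution trace: 'J' (try body) → 'G' (except NameError) → 'M' (after the try/except). Output: JGM

Answer: JGM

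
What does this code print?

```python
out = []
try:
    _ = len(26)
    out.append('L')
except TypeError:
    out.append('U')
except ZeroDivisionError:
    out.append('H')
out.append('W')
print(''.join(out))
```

Execution trace: 'U' (except TypeError) → 'W' (after the try/except). Output: UW

Answer: UW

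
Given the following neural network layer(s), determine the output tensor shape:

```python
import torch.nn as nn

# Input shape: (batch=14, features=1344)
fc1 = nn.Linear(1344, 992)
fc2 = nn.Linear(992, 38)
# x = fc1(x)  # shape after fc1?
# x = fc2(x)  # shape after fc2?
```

Input: (14, 1344) -> after fc1: (14, 992) -> Output: (14, 38)

Answer: (14, 38)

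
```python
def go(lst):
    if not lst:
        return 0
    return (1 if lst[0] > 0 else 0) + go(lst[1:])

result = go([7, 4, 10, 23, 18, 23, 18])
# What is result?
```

Count of positive elements in [7, 4, 10, 23, 18, 23, 18] = 7

Answer: 7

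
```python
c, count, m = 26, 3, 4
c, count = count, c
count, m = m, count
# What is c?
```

Trace:
`c, count, m = 26, 3, 4` → c = 26; count = 3; m = 4
`c, count = count, c` → c = 3; count = 26
`count, m = m, count` → count = 4; m = 26
So c = 3

Answer: 3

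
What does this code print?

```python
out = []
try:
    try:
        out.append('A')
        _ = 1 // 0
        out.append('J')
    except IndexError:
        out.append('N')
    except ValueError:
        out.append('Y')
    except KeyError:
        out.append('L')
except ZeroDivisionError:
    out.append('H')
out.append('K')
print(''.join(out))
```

Execution trace: 'A' (try body) → 'H' (outer except ZeroDivisionError) → 'K' (after the try/except). Output: AHK

Answer: AHK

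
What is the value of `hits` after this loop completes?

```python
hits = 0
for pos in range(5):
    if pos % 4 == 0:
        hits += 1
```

Count numbers divisible by 4 in range(5)
`hits` takes the values: 0 → 1 → 2

Answer: 2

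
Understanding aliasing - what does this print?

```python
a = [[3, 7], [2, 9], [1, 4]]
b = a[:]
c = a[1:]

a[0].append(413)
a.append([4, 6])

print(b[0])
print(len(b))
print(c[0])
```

Key concept: slice with nested mutation.
Step by step:
`a = [[3, 7], [2, 9], [1, 4]]` → a = [[3, 7], [2, 9], [1, 4]]
`b = a[:]` → b = [[3, 7], [2, 9], [1, 4]]
`c = a[1:]` → c = [[2, 9], [1, 4]]
`a[0].append(413)` → a = [[3, 7, 413], [2, 9], [1, 4]]; b = [[3, 7, 413], [2, 9], [1, 4]]
`a.append([4, 6])` → a = [[3, 7, 413], [2, 9], [1, 4], [4, 6]]
`print(b[0])` → prints [3, 7, 413]
`print(len(b))` → prints 3
`print(c[0])` → prints [2, 9]

Answer:
[3, 7, 413]
3
[2, 9]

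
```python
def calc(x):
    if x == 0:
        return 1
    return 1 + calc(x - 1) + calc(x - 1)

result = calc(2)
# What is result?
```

calc(x) = 1 + 2·calc(x-1), calc(0)=1. Closed form: (1+1)·2^2 - 1 = 7.

Answer: 7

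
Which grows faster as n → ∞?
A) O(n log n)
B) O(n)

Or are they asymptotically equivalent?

O(n log n) vs O(n): Higher order terms dominate.

Answer: A) O(n log n) grows faster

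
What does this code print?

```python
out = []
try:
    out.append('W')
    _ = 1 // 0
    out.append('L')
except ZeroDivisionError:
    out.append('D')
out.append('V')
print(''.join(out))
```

Execution trace: 'W' (try body) → 'D' (except ZeroDivisionError) → 'V' (after the try/except). Output: WDV

Answer: WDV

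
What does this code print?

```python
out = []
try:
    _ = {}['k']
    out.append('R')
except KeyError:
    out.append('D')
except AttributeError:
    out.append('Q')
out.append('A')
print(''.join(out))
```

Execution trace: 'D' (except KeyError) → 'A' (after the try/except). Output: DA

Answer: DA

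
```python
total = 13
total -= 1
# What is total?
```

Trace:
`total = 13` → total = 13
`total -= 1` → total = 12
So total = 12

Answer: 12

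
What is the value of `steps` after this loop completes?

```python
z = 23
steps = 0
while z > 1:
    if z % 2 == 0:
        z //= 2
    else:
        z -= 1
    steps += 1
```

Steps to reduce 23 to 1
`steps` takes the values: 0 → 1 → 2 → 3 → 4 → 5 → 6 → 7

Answer: 7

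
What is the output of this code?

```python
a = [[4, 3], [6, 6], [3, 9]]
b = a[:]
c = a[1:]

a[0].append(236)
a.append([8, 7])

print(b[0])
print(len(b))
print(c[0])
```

Key concept: slice with nested mutation.
Step by step:
`a = [[4, 3], [6, 6], [3, 9]]` → a = [[4, 3], [6, 6], [3, 9]]
`b = a[:]` → b = [[4, 3], [6, 6], [3, 9]]
`c = a[1:]` → c = [[6, 6], [3, 9]]
`a[0].append(236)` → a = [[4, 3, 236], [6, 6], [3, 9]]; b = [[4, 3, 236], [6, 6], [3, 9]]
`a.append([8, 7])` → a = [[4, 3, 236], [6, 6], [3, 9], [8, 7]]
`print(b[0])` → prints [4, 3, 236]
`print(len(b))` → prints 3
`print(c[0])` → prints [6, 6]

Answer:
[4, 3, 236]
3
[6, 6]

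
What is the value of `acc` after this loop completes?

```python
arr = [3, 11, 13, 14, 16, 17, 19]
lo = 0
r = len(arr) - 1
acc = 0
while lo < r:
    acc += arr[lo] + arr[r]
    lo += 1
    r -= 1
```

Sum of pairs from ends
`acc` takes the values: 0 → 22 → 50 → 79

Answer: 79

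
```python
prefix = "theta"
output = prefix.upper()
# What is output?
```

Trace:
`prefix = "theta"` → prefix = 'theta'
`output = prefix.upper()` → output = 'THETA'
So output = 'THETA'

Answer: 'THETA'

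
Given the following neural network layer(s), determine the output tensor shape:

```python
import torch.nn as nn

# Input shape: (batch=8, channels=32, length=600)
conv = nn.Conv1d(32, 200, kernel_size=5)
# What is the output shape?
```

Input: (8, 32, 600) -> Output: (8, 200, 596)

Answer: (8, 200, 596)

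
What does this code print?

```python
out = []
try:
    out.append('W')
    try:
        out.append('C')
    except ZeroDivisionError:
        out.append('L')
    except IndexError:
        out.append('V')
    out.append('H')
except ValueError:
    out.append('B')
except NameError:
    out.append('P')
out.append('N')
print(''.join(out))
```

Execution trace: 'W' (try body) → 'C' (inner try body, no exception) → 'H' (try body, no exception) → 'N' (after the try/except). Output: WCHN

Answer: WCHN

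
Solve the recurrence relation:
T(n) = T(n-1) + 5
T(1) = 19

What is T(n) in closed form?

Unrolling: T(n) = T(1) + 5·(n-1) = 19 + 5(n-1) = 5n + 14.

Answer: T(n) = 5n + 14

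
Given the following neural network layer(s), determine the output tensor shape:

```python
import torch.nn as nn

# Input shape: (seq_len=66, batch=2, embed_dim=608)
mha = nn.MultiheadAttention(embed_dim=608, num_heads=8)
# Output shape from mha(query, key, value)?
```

Input: (66, 2, 608) -> Output: (66, 2, 608)

Answer: (66, 2, 608)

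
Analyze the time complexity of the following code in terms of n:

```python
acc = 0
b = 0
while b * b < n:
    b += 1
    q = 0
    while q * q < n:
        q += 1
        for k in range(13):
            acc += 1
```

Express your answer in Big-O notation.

Each loop level contributes: √n × √n × 1. Multiplying the contributions gives O(n).

Answer: O(n)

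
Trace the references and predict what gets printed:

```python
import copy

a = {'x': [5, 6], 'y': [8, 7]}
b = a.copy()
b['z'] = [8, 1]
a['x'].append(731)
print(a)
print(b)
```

Key concept: shallow copy of dict with mutable values.
Step by step:
`a = {'x': [5, 6], 'y': [8, 7]}` → a = {'x': [5, 6], 'y': [8, 7]}
`b = a.copy()` → b = {'x': [5, 6], 'y': [8, 7]}
`b['z'] = [8, 1]` → b = {'x': [5, 6], 'y': [8, 7], 'z': [8, 1]}
`a['x'].append(731)` → a = {'x': [5, 6, 731], 'y': [8, 7]}; b = {'x': [5, 6, 731], 'y': [8, 7], 'z': [8, 1]}
`print(a)` → prints {'x': [5, 6, 731], 'y': [8, 7]}
`print(b)` → prints {'x': [5, 6, 731], 'y': [8, 7], 'z': [8, 1]}

Answer:
{'x': [5, 6, 731], 'y': [8, 7]}
{'x': [5, 6, 731], 'y': [8, 7], 'z': [8, 1]}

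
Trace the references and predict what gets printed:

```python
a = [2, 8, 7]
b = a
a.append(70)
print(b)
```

Key concept: basic list aliasing.
Step by step:
`a = [2, 8, 7]` → a = [2, 8, 7]
`b = a` → b = [2, 8, 7] (same object as a)
`a.append(70)` → a = [2, 8, 7, 70] (same object as b); b = [2, 8, 7, 70] (same object as a)
`print(b)` → prints [2, 8, 7, 70]

Answer: [2, 8, 7, 70]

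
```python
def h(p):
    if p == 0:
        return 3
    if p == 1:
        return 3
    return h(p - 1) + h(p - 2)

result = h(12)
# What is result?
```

Build up from base cases: h(0)=3, h(1)=3, h(2)=6, h(3)=9, h(4)=15, h(5)=24, h(6)=39, ..., h(12)=699

Answer: 699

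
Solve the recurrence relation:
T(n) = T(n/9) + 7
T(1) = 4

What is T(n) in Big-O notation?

Each step divides n by 9 and adds 7. After log_9(n) steps we reach T(1)=4. So T(n) = 7·log_9(n) + 4 = O(log n).

Answer: O(log n)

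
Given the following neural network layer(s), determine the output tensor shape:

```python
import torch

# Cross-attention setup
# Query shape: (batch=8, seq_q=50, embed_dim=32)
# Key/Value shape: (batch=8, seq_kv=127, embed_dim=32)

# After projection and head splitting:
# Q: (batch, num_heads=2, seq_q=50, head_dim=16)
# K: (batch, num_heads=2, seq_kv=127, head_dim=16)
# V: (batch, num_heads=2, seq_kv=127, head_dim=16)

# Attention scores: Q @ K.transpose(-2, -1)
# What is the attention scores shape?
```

Input: (8, 50, 32) -> Output: (8, 2, 50, 127)

Answer: (8, 2, 50, 127)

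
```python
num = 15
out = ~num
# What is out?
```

Trace:
`num = 15` → num = 15
`out = ~num` → out = -16
So out = -16

Answer: -16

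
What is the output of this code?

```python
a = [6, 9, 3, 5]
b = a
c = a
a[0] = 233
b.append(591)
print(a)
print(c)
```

Key concept: multiple aliases.
Step by step:
`a = [6, 9, 3, 5]` → a = [6, 9, 3, 5]
`b = a` → b = [6, 9, 3, 5] (same object as a)
`c = a` → c = [6, 9, 3, 5] (same object as a, b)
`a[0] = 233` → a = [233, 9, 3, 5] (same object as b, c); b = [233, 9, 3, 5] (same object as a, c); c = [233, 9, 3, 5] (same object as a, b)
`b.append(591)` → a = [233, 9, 3, 5, 591] (same object as b, c); b = [233, 9, 3, 5, 591] (same object as a, c); c = [233, 9, 3, 5, 591] (same object as a, b)
`print(a)` → prints [233, 9, 3, 5, 591]
`print(c)` → prints [233, 9, 3, 5, 591]

Answer:
[233, 9, 3, 5, 591]
[233, 9, 3, 5, 591]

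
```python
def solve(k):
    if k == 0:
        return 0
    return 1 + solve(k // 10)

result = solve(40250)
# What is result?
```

Count of digits of 40250: 5

Answer: 5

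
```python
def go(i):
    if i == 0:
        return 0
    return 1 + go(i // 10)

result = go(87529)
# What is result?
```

Count of digits of 87529: 5

Answer: 5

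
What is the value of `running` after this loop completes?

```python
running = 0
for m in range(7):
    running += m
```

Sum of 0 to 6 = 21
`running` takes the values: 0 → 1 → 3 → 6 → 10 → 15 → 21

Answer: 21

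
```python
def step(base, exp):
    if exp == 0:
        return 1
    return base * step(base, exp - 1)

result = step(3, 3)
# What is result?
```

step(3, 3) = 3 * 3 * 3 = 27

Answer: 27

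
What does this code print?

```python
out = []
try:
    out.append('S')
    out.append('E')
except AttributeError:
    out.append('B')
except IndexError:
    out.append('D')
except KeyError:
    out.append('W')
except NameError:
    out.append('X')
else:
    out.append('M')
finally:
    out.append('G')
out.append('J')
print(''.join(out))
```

Execution trace: 'S' (try body) → 'E' (try body, no exception) → 'M' (else) → 'G' (finally) → 'J' (after the try/except). Output: SEMGJ

Answer: SEMGJ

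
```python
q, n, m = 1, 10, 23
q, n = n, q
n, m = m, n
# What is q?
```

Trace:
`q, n, m = 1, 10, 23` → q = 1; n = 10; m = 23
`q, n = n, q` → q = 10; n = 1
`n, m = m, n` → n = 23; m = 1
So q = 10

Answer: 10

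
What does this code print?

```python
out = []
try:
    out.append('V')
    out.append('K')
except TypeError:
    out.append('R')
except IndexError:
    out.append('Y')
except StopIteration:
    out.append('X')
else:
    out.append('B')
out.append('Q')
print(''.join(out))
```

Execution trace: 'V' (try body) → 'K' (try body, no exception) → 'B' (else) → 'Q' (after the try/except). Output: VKBQ

Answer: VKBQ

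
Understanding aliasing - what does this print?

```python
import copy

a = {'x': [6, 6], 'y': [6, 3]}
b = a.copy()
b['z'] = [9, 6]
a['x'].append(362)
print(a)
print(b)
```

Key concept: shallow copy of dict with mutable values.
Step by step:
`a = {'x': [6, 6], 'y': [6, 3]}` → a = {'x': [6, 6], 'y': [6, 3]}
`b = a.copy()` → b = {'x': [6, 6], 'y': [6, 3]}
`b['z'] = [9, 6]` → b = {'x': [6, 6], 'y': [6, 3], 'z': [9, 6]}
`a['x'].append(362)` → a = {'x': [6, 6, 362], 'y': [6, 3]}; b = {'x': [6, 6, 362], 'y': [6, 3], 'z': [9, 6]}
`print(a)` → prints {'x': [6, 6, 362], 'y': [6, 3]}
`print(b)` → prints {'x': [6, 6, 362], 'y': [6, 3], 'z': [9, 6]}

Answer:
{'x': [6, 6, 362], 'y': [6, 3]}
{'x': [6, 6, 362], 'y': [6, 3], 'z': [9, 6]}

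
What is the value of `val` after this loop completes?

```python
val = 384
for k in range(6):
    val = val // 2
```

Halve 6 times: 384 // 2^6 = 6
`val` takes the values: 384 → 192 → 96 → 48 → 24 → 12 → 6

Answer: 6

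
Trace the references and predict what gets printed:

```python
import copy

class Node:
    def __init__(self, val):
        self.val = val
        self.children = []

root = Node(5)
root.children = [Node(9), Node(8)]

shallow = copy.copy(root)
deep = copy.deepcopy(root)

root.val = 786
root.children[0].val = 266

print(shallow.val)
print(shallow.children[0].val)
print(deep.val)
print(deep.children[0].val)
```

Key concept: deep copy with custom objects.
Step by step:
`root = Node(5)` → root = Node(val=5, children=[])
`root.children = [Node(9), Node(8)]` → root = Node(val=5, children=[Node(val=9, children=[]), Node(val=8, children=[])])
`shallow = copy.copy(root)` → shallow = Node(val=5, children=[Node(val=9, children=[]), Node(val=8, children=[])])
`deep = copy.deepcopy(root)` → deep = Node(val=5, children=[Node(val=9, children=[]), Node(val=8, children=[])])
`root.val = 786` → root = Node(val=786, children=[Node(val=9, children=[]), Node(val=8, children=[])])
`root.children[0].val = 266` → root = Node(val=786, children=[Node(val=266, children=[]), Node(val=8, children=[])]); shallow = Node(val=5, children=[Node(val=266, children=[]), Node(val=8, children=[])])
`print(shallow.val)` → prints 5
`print(shallow.children[0].val)` → prints 266
`print(deep.val)` → prints 5
`print(deep.children[0].val)` → prints 9

Answer:
5
266
5
9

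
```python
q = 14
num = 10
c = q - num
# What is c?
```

Trace:
`q = 14` → q = 14
`num = 10` → num = 10
`c = q - num` → c = 4
So c = 4

Answer: 4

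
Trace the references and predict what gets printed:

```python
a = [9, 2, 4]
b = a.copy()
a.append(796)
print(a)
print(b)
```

Key concept: list.copy() creates independent copy.
Step by step:
`a = [9, 2, 4]` → a = [9, 2, 4]
`b = a.copy()` → b = [9, 2, 4]
`a.append(796)` → a = [9, 2, 4, 796]
`print(a)` → prints [9, 2, 4, 796]
`print(b)` → prints [9, 2, 4]

Answer:
[9, 2, 4, 796]
[9, 2, 4]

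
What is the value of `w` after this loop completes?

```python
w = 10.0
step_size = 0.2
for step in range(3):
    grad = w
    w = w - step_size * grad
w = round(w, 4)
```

Gradient descent: w = 10.0 * (1 - 0.2)^3
`w` takes the values: 10.0 → 8.0 → 6.4 → 5.12

Answer: 5.12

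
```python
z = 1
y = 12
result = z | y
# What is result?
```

Trace:
`z = 1` → z = 1
`y = 12` → y = 12
`result = z | y` → result = 13
So result = 13

Answer: 13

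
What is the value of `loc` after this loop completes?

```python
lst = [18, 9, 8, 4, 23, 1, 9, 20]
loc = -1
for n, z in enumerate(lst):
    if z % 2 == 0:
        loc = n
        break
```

First even number index in [18, 9, 8, 4, 23, 1, 9, 20]
`loc` takes the values: -1 → 0

Answer: 0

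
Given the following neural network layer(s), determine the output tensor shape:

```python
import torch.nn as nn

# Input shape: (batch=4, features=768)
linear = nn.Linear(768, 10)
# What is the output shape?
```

Input: (4, 768) -> Output: (4, 10)

Answer: (4, 10)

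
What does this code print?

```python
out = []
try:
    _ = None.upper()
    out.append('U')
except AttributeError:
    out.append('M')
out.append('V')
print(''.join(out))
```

Execution trace: 'M' (except AttributeError) → 'V' (after the try/except). Output: MV

Answer: MV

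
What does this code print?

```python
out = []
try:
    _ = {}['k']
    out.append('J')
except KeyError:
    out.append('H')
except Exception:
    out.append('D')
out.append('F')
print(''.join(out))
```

Execution trace: 'H' (except KeyError) → 'F' (after the try/except). Output: HF

Answer: HF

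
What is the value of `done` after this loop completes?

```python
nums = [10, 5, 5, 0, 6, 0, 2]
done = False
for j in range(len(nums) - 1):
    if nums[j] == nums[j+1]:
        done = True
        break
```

Check consecutive duplicates in [10, 5, 5, 0, 6, 0, 2]
`done` takes the values: False → True

Answer: True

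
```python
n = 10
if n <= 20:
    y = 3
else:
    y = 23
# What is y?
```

Trace:
`n = 10` → n = 10
`if n <= 20: ...` → n <= 20 is True → y = 3
So y = 3

Answer: 3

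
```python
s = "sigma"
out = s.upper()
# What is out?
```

Trace:
`s = "sigma"` → s = 'sigma'
`out = s.upper()` → out = 'SIGMA'
So out = 'SIGMA'

Answer: 'SIGMA'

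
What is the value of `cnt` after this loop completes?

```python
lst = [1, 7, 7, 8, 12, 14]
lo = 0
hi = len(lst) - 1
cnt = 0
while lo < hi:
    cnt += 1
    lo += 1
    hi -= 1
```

Iterations until pointers meet (list length 6)
`cnt` takes the values: 0 → 1 → 2 → 3

Answer: 3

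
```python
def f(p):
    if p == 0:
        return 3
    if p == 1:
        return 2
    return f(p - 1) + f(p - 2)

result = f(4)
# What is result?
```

Build up from base cases: f(0)=3, f(1)=2, f(2)=5, f(3)=7, f(4)=12

Answer: 12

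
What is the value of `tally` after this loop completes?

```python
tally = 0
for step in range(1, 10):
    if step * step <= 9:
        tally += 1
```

Count numbers where step² ≤ 9
`tally` takes the values: 0 → 1 → 2 → 3

Answer: 3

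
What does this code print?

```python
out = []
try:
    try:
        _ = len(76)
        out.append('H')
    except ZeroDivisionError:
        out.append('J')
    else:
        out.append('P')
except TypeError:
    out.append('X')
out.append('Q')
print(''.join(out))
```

Execution trace: 'X' (outer except TypeError) → 'Q' (after the try/except). Output: XQ

Answer: XQ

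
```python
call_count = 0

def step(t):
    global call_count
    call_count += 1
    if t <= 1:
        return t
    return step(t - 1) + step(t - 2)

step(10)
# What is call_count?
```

Calls(t) = 1 + Calls(t-1) + Calls(t-2); Calls(0)=Calls(1)=1. For t=10 this gives 177.

Answer: 177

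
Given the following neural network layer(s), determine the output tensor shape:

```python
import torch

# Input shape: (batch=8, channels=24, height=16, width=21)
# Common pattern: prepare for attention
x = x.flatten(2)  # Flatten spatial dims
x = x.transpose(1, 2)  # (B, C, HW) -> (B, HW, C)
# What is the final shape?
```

Input: (8, 24, 16, 21) -> after flatten(2): (8, 24, 336) -> Output: (8, 336, 24)

Answer: (8, 336, 24)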